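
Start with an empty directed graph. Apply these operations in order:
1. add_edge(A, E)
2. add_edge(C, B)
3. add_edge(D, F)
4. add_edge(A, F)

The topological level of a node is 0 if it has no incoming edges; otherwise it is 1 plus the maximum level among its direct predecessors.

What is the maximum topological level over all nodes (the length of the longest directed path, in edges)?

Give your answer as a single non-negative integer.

Answer: 1

Derivation:
Op 1: add_edge(A, E). Edges now: 1
Op 2: add_edge(C, B). Edges now: 2
Op 3: add_edge(D, F). Edges now: 3
Op 4: add_edge(A, F). Edges now: 4
Compute levels (Kahn BFS):
  sources (in-degree 0): A, C, D
  process A: level=0
    A->E: in-degree(E)=0, level(E)=1, enqueue
    A->F: in-degree(F)=1, level(F)>=1
  process C: level=0
    C->B: in-degree(B)=0, level(B)=1, enqueue
  process D: level=0
    D->F: in-degree(F)=0, level(F)=1, enqueue
  process E: level=1
  process B: level=1
  process F: level=1
All levels: A:0, B:1, C:0, D:0, E:1, F:1
max level = 1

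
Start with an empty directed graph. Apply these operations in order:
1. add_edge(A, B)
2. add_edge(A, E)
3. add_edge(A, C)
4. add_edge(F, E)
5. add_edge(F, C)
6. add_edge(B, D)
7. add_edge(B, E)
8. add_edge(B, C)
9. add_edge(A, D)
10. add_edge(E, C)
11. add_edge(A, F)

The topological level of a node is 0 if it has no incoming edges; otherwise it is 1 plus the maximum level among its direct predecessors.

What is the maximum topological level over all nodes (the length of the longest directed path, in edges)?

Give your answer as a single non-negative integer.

Op 1: add_edge(A, B). Edges now: 1
Op 2: add_edge(A, E). Edges now: 2
Op 3: add_edge(A, C). Edges now: 3
Op 4: add_edge(F, E). Edges now: 4
Op 5: add_edge(F, C). Edges now: 5
Op 6: add_edge(B, D). Edges now: 6
Op 7: add_edge(B, E). Edges now: 7
Op 8: add_edge(B, C). Edges now: 8
Op 9: add_edge(A, D). Edges now: 9
Op 10: add_edge(E, C). Edges now: 10
Op 11: add_edge(A, F). Edges now: 11
Compute levels (Kahn BFS):
  sources (in-degree 0): A
  process A: level=0
    A->B: in-degree(B)=0, level(B)=1, enqueue
    A->C: in-degree(C)=3, level(C)>=1
    A->D: in-degree(D)=1, level(D)>=1
    A->E: in-degree(E)=2, level(E)>=1
    A->F: in-degree(F)=0, level(F)=1, enqueue
  process B: level=1
    B->C: in-degree(C)=2, level(C)>=2
    B->D: in-degree(D)=0, level(D)=2, enqueue
    B->E: in-degree(E)=1, level(E)>=2
  process F: level=1
    F->C: in-degree(C)=1, level(C)>=2
    F->E: in-degree(E)=0, level(E)=2, enqueue
  process D: level=2
  process E: level=2
    E->C: in-degree(C)=0, level(C)=3, enqueue
  process C: level=3
All levels: A:0, B:1, C:3, D:2, E:2, F:1
max level = 3

Answer: 3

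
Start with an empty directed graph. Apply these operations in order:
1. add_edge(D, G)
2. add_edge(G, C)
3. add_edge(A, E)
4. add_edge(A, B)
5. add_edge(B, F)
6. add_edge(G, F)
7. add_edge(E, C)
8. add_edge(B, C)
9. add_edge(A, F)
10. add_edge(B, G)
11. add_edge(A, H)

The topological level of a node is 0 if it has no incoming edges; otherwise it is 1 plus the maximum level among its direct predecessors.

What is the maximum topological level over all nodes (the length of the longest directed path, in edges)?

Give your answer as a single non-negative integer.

Answer: 3

Derivation:
Op 1: add_edge(D, G). Edges now: 1
Op 2: add_edge(G, C). Edges now: 2
Op 3: add_edge(A, E). Edges now: 3
Op 4: add_edge(A, B). Edges now: 4
Op 5: add_edge(B, F). Edges now: 5
Op 6: add_edge(G, F). Edges now: 6
Op 7: add_edge(E, C). Edges now: 7
Op 8: add_edge(B, C). Edges now: 8
Op 9: add_edge(A, F). Edges now: 9
Op 10: add_edge(B, G). Edges now: 10
Op 11: add_edge(A, H). Edges now: 11
Compute levels (Kahn BFS):
  sources (in-degree 0): A, D
  process A: level=0
    A->B: in-degree(B)=0, level(B)=1, enqueue
    A->E: in-degree(E)=0, level(E)=1, enqueue
    A->F: in-degree(F)=2, level(F)>=1
    A->H: in-degree(H)=0, level(H)=1, enqueue
  process D: level=0
    D->G: in-degree(G)=1, level(G)>=1
  process B: level=1
    B->C: in-degree(C)=2, level(C)>=2
    B->F: in-degree(F)=1, level(F)>=2
    B->G: in-degree(G)=0, level(G)=2, enqueue
  process E: level=1
    E->C: in-degree(C)=1, level(C)>=2
  process H: level=1
  process G: level=2
    G->C: in-degree(C)=0, level(C)=3, enqueue
    G->F: in-degree(F)=0, level(F)=3, enqueue
  process C: level=3
  process F: level=3
All levels: A:0, B:1, C:3, D:0, E:1, F:3, G:2, H:1
max level = 3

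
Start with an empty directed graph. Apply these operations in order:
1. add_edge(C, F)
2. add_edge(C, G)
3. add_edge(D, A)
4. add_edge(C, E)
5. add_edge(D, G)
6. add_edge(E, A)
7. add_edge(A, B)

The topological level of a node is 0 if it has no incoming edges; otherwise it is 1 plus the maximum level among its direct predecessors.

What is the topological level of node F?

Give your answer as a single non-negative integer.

Op 1: add_edge(C, F). Edges now: 1
Op 2: add_edge(C, G). Edges now: 2
Op 3: add_edge(D, A). Edges now: 3
Op 4: add_edge(C, E). Edges now: 4
Op 5: add_edge(D, G). Edges now: 5
Op 6: add_edge(E, A). Edges now: 6
Op 7: add_edge(A, B). Edges now: 7
Compute levels (Kahn BFS):
  sources (in-degree 0): C, D
  process C: level=0
    C->E: in-degree(E)=0, level(E)=1, enqueue
    C->F: in-degree(F)=0, level(F)=1, enqueue
    C->G: in-degree(G)=1, level(G)>=1
  process D: level=0
    D->A: in-degree(A)=1, level(A)>=1
    D->G: in-degree(G)=0, level(G)=1, enqueue
  process E: level=1
    E->A: in-degree(A)=0, level(A)=2, enqueue
  process F: level=1
  process G: level=1
  process A: level=2
    A->B: in-degree(B)=0, level(B)=3, enqueue
  process B: level=3
All levels: A:2, B:3, C:0, D:0, E:1, F:1, G:1
level(F) = 1

Answer: 1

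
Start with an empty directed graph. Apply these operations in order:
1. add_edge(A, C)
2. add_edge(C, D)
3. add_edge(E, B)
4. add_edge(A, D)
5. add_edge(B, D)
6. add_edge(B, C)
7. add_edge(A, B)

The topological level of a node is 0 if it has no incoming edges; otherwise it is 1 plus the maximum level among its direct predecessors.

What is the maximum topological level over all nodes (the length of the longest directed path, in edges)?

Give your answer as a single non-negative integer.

Answer: 3

Derivation:
Op 1: add_edge(A, C). Edges now: 1
Op 2: add_edge(C, D). Edges now: 2
Op 3: add_edge(E, B). Edges now: 3
Op 4: add_edge(A, D). Edges now: 4
Op 5: add_edge(B, D). Edges now: 5
Op 6: add_edge(B, C). Edges now: 6
Op 7: add_edge(A, B). Edges now: 7
Compute levels (Kahn BFS):
  sources (in-degree 0): A, E
  process A: level=0
    A->B: in-degree(B)=1, level(B)>=1
    A->C: in-degree(C)=1, level(C)>=1
    A->D: in-degree(D)=2, level(D)>=1
  process E: level=0
    E->B: in-degree(B)=0, level(B)=1, enqueue
  process B: level=1
    B->C: in-degree(C)=0, level(C)=2, enqueue
    B->D: in-degree(D)=1, level(D)>=2
  process C: level=2
    C->D: in-degree(D)=0, level(D)=3, enqueue
  process D: level=3
All levels: A:0, B:1, C:2, D:3, E:0
max level = 3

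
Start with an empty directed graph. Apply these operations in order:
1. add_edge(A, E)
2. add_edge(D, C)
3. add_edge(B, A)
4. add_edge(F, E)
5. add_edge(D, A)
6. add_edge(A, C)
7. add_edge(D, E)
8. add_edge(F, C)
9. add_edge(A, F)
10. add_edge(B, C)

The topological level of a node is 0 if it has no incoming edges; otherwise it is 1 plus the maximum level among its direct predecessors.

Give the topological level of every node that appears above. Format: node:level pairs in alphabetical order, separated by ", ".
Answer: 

Op 1: add_edge(A, E). Edges now: 1
Op 2: add_edge(D, C). Edges now: 2
Op 3: add_edge(B, A). Edges now: 3
Op 4: add_edge(F, E). Edges now: 4
Op 5: add_edge(D, A). Edges now: 5
Op 6: add_edge(A, C). Edges now: 6
Op 7: add_edge(D, E). Edges now: 7
Op 8: add_edge(F, C). Edges now: 8
Op 9: add_edge(A, F). Edges now: 9
Op 10: add_edge(B, C). Edges now: 10
Compute levels (Kahn BFS):
  sources (in-degree 0): B, D
  process B: level=0
    B->A: in-degree(A)=1, level(A)>=1
    B->C: in-degree(C)=3, level(C)>=1
  process D: level=0
    D->A: in-degree(A)=0, level(A)=1, enqueue
    D->C: in-degree(C)=2, level(C)>=1
    D->E: in-degree(E)=2, level(E)>=1
  process A: level=1
    A->C: in-degree(C)=1, level(C)>=2
    A->E: in-degree(E)=1, level(E)>=2
    A->F: in-degree(F)=0, level(F)=2, enqueue
  process F: level=2
    F->C: in-degree(C)=0, level(C)=3, enqueue
    F->E: in-degree(E)=0, level(E)=3, enqueue
  process C: level=3
  process E: level=3
All levels: A:1, B:0, C:3, D:0, E:3, F:2

Answer: A:1, B:0, C:3, D:0, E:3, F:2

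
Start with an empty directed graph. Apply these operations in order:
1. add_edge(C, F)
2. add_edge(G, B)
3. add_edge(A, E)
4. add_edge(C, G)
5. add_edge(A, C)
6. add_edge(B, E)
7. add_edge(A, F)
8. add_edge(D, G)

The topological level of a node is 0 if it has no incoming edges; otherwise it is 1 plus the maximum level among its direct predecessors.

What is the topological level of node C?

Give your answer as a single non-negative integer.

Answer: 1

Derivation:
Op 1: add_edge(C, F). Edges now: 1
Op 2: add_edge(G, B). Edges now: 2
Op 3: add_edge(A, E). Edges now: 3
Op 4: add_edge(C, G). Edges now: 4
Op 5: add_edge(A, C). Edges now: 5
Op 6: add_edge(B, E). Edges now: 6
Op 7: add_edge(A, F). Edges now: 7
Op 8: add_edge(D, G). Edges now: 8
Compute levels (Kahn BFS):
  sources (in-degree 0): A, D
  process A: level=0
    A->C: in-degree(C)=0, level(C)=1, enqueue
    A->E: in-degree(E)=1, level(E)>=1
    A->F: in-degree(F)=1, level(F)>=1
  process D: level=0
    D->G: in-degree(G)=1, level(G)>=1
  process C: level=1
    C->F: in-degree(F)=0, level(F)=2, enqueue
    C->G: in-degree(G)=0, level(G)=2, enqueue
  process F: level=2
  process G: level=2
    G->B: in-degree(B)=0, level(B)=3, enqueue
  process B: level=3
    B->E: in-degree(E)=0, level(E)=4, enqueue
  process E: level=4
All levels: A:0, B:3, C:1, D:0, E:4, F:2, G:2
level(C) = 1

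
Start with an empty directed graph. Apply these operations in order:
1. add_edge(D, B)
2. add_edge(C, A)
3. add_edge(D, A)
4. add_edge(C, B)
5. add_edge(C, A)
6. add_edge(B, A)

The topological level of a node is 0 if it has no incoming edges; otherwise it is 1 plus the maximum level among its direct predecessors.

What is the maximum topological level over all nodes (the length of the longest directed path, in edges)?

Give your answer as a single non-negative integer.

Op 1: add_edge(D, B). Edges now: 1
Op 2: add_edge(C, A). Edges now: 2
Op 3: add_edge(D, A). Edges now: 3
Op 4: add_edge(C, B). Edges now: 4
Op 5: add_edge(C, A) (duplicate, no change). Edges now: 4
Op 6: add_edge(B, A). Edges now: 5
Compute levels (Kahn BFS):
  sources (in-degree 0): C, D
  process C: level=0
    C->A: in-degree(A)=2, level(A)>=1
    C->B: in-degree(B)=1, level(B)>=1
  process D: level=0
    D->A: in-degree(A)=1, level(A)>=1
    D->B: in-degree(B)=0, level(B)=1, enqueue
  process B: level=1
    B->A: in-degree(A)=0, level(A)=2, enqueue
  process A: level=2
All levels: A:2, B:1, C:0, D:0
max level = 2

Answer: 2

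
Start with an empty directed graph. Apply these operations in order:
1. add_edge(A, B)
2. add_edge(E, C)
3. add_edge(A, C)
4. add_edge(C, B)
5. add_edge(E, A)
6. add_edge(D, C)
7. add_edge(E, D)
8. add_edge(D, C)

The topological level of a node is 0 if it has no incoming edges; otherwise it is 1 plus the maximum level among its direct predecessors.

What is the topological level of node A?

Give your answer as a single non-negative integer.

Op 1: add_edge(A, B). Edges now: 1
Op 2: add_edge(E, C). Edges now: 2
Op 3: add_edge(A, C). Edges now: 3
Op 4: add_edge(C, B). Edges now: 4
Op 5: add_edge(E, A). Edges now: 5
Op 6: add_edge(D, C). Edges now: 6
Op 7: add_edge(E, D). Edges now: 7
Op 8: add_edge(D, C) (duplicate, no change). Edges now: 7
Compute levels (Kahn BFS):
  sources (in-degree 0): E
  process E: level=0
    E->A: in-degree(A)=0, level(A)=1, enqueue
    E->C: in-degree(C)=2, level(C)>=1
    E->D: in-degree(D)=0, level(D)=1, enqueue
  process A: level=1
    A->B: in-degree(B)=1, level(B)>=2
    A->C: in-degree(C)=1, level(C)>=2
  process D: level=1
    D->C: in-degree(C)=0, level(C)=2, enqueue
  process C: level=2
    C->B: in-degree(B)=0, level(B)=3, enqueue
  process B: level=3
All levels: A:1, B:3, C:2, D:1, E:0
level(A) = 1

Answer: 1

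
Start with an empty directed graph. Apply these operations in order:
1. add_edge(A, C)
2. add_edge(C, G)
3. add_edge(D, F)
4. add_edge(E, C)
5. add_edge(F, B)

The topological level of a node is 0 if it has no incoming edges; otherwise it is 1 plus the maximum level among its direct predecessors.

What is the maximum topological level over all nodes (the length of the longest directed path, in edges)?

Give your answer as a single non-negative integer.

Answer: 2

Derivation:
Op 1: add_edge(A, C). Edges now: 1
Op 2: add_edge(C, G). Edges now: 2
Op 3: add_edge(D, F). Edges now: 3
Op 4: add_edge(E, C). Edges now: 4
Op 5: add_edge(F, B). Edges now: 5
Compute levels (Kahn BFS):
  sources (in-degree 0): A, D, E
  process A: level=0
    A->C: in-degree(C)=1, level(C)>=1
  process D: level=0
    D->F: in-degree(F)=0, level(F)=1, enqueue
  process E: level=0
    E->C: in-degree(C)=0, level(C)=1, enqueue
  process F: level=1
    F->B: in-degree(B)=0, level(B)=2, enqueue
  process C: level=1
    C->G: in-degree(G)=0, level(G)=2, enqueue
  process B: level=2
  process G: level=2
All levels: A:0, B:2, C:1, D:0, E:0, F:1, G:2
max level = 2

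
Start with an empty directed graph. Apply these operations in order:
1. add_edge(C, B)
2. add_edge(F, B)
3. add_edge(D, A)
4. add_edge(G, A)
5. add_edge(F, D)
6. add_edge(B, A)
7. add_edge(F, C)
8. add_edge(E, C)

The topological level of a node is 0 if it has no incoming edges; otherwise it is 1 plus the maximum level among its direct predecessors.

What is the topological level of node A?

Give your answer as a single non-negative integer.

Answer: 3

Derivation:
Op 1: add_edge(C, B). Edges now: 1
Op 2: add_edge(F, B). Edges now: 2
Op 3: add_edge(D, A). Edges now: 3
Op 4: add_edge(G, A). Edges now: 4
Op 5: add_edge(F, D). Edges now: 5
Op 6: add_edge(B, A). Edges now: 6
Op 7: add_edge(F, C). Edges now: 7
Op 8: add_edge(E, C). Edges now: 8
Compute levels (Kahn BFS):
  sources (in-degree 0): E, F, G
  process E: level=0
    E->C: in-degree(C)=1, level(C)>=1
  process F: level=0
    F->B: in-degree(B)=1, level(B)>=1
    F->C: in-degree(C)=0, level(C)=1, enqueue
    F->D: in-degree(D)=0, level(D)=1, enqueue
  process G: level=0
    G->A: in-degree(A)=2, level(A)>=1
  process C: level=1
    C->B: in-degree(B)=0, level(B)=2, enqueue
  process D: level=1
    D->A: in-degree(A)=1, level(A)>=2
  process B: level=2
    B->A: in-degree(A)=0, level(A)=3, enqueue
  process A: level=3
All levels: A:3, B:2, C:1, D:1, E:0, F:0, G:0
level(A) = 3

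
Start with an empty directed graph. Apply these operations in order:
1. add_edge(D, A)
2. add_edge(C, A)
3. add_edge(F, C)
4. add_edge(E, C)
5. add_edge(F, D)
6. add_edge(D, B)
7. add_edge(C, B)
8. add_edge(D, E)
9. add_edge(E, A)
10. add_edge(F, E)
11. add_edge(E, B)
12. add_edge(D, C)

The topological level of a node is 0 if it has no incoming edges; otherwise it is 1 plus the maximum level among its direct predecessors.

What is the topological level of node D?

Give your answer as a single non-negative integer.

Op 1: add_edge(D, A). Edges now: 1
Op 2: add_edge(C, A). Edges now: 2
Op 3: add_edge(F, C). Edges now: 3
Op 4: add_edge(E, C). Edges now: 4
Op 5: add_edge(F, D). Edges now: 5
Op 6: add_edge(D, B). Edges now: 6
Op 7: add_edge(C, B). Edges now: 7
Op 8: add_edge(D, E). Edges now: 8
Op 9: add_edge(E, A). Edges now: 9
Op 10: add_edge(F, E). Edges now: 10
Op 11: add_edge(E, B). Edges now: 11
Op 12: add_edge(D, C). Edges now: 12
Compute levels (Kahn BFS):
  sources (in-degree 0): F
  process F: level=0
    F->C: in-degree(C)=2, level(C)>=1
    F->D: in-degree(D)=0, level(D)=1, enqueue
    F->E: in-degree(E)=1, level(E)>=1
  process D: level=1
    D->A: in-degree(A)=2, level(A)>=2
    D->B: in-degree(B)=2, level(B)>=2
    D->C: in-degree(C)=1, level(C)>=2
    D->E: in-degree(E)=0, level(E)=2, enqueue
  process E: level=2
    E->A: in-degree(A)=1, level(A)>=3
    E->B: in-degree(B)=1, level(B)>=3
    E->C: in-degree(C)=0, level(C)=3, enqueue
  process C: level=3
    C->A: in-degree(A)=0, level(A)=4, enqueue
    C->B: in-degree(B)=0, level(B)=4, enqueue
  process A: level=4
  process B: level=4
All levels: A:4, B:4, C:3, D:1, E:2, F:0
level(D) = 1

Answer: 1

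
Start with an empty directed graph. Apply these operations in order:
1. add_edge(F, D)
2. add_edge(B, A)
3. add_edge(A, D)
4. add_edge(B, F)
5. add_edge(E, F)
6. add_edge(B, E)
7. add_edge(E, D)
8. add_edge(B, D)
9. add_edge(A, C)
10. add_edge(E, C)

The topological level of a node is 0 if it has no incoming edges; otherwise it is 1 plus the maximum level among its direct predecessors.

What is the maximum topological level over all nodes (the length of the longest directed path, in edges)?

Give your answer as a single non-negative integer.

Op 1: add_edge(F, D). Edges now: 1
Op 2: add_edge(B, A). Edges now: 2
Op 3: add_edge(A, D). Edges now: 3
Op 4: add_edge(B, F). Edges now: 4
Op 5: add_edge(E, F). Edges now: 5
Op 6: add_edge(B, E). Edges now: 6
Op 7: add_edge(E, D). Edges now: 7
Op 8: add_edge(B, D). Edges now: 8
Op 9: add_edge(A, C). Edges now: 9
Op 10: add_edge(E, C). Edges now: 10
Compute levels (Kahn BFS):
  sources (in-degree 0): B
  process B: level=0
    B->A: in-degree(A)=0, level(A)=1, enqueue
    B->D: in-degree(D)=3, level(D)>=1
    B->E: in-degree(E)=0, level(E)=1, enqueue
    B->F: in-degree(F)=1, level(F)>=1
  process A: level=1
    A->C: in-degree(C)=1, level(C)>=2
    A->D: in-degree(D)=2, level(D)>=2
  process E: level=1
    E->C: in-degree(C)=0, level(C)=2, enqueue
    E->D: in-degree(D)=1, level(D)>=2
    E->F: in-degree(F)=0, level(F)=2, enqueue
  process C: level=2
  process F: level=2
    F->D: in-degree(D)=0, level(D)=3, enqueue
  process D: level=3
All levels: A:1, B:0, C:2, D:3, E:1, F:2
max level = 3

Answer: 3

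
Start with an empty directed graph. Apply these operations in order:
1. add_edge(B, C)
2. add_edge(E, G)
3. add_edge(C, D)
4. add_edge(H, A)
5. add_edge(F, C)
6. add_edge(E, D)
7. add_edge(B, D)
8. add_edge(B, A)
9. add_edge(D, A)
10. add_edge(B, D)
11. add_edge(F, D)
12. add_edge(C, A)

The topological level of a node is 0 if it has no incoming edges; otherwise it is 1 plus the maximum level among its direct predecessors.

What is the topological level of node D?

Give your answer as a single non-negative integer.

Op 1: add_edge(B, C). Edges now: 1
Op 2: add_edge(E, G). Edges now: 2
Op 3: add_edge(C, D). Edges now: 3
Op 4: add_edge(H, A). Edges now: 4
Op 5: add_edge(F, C). Edges now: 5
Op 6: add_edge(E, D). Edges now: 6
Op 7: add_edge(B, D). Edges now: 7
Op 8: add_edge(B, A). Edges now: 8
Op 9: add_edge(D, A). Edges now: 9
Op 10: add_edge(B, D) (duplicate, no change). Edges now: 9
Op 11: add_edge(F, D). Edges now: 10
Op 12: add_edge(C, A). Edges now: 11
Compute levels (Kahn BFS):
  sources (in-degree 0): B, E, F, H
  process B: level=0
    B->A: in-degree(A)=3, level(A)>=1
    B->C: in-degree(C)=1, level(C)>=1
    B->D: in-degree(D)=3, level(D)>=1
  process E: level=0
    E->D: in-degree(D)=2, level(D)>=1
    E->G: in-degree(G)=0, level(G)=1, enqueue
  process F: level=0
    F->C: in-degree(C)=0, level(C)=1, enqueue
    F->D: in-degree(D)=1, level(D)>=1
  process H: level=0
    H->A: in-degree(A)=2, level(A)>=1
  process G: level=1
  process C: level=1
    C->A: in-degree(A)=1, level(A)>=2
    C->D: in-degree(D)=0, level(D)=2, enqueue
  process D: level=2
    D->A: in-degree(A)=0, level(A)=3, enqueue
  process A: level=3
All levels: A:3, B:0, C:1, D:2, E:0, F:0, G:1, H:0
level(D) = 2

Answer: 2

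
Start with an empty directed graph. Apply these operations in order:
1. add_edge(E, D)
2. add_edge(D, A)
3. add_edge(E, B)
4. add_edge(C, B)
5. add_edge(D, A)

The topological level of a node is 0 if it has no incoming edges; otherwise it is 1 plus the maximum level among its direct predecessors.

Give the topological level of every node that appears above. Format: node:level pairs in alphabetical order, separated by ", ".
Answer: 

Op 1: add_edge(E, D). Edges now: 1
Op 2: add_edge(D, A). Edges now: 2
Op 3: add_edge(E, B). Edges now: 3
Op 4: add_edge(C, B). Edges now: 4
Op 5: add_edge(D, A) (duplicate, no change). Edges now: 4
Compute levels (Kahn BFS):
  sources (in-degree 0): C, E
  process C: level=0
    C->B: in-degree(B)=1, level(B)>=1
  process E: level=0
    E->B: in-degree(B)=0, level(B)=1, enqueue
    E->D: in-degree(D)=0, level(D)=1, enqueue
  process B: level=1
  process D: level=1
    D->A: in-degree(A)=0, level(A)=2, enqueue
  process A: level=2
All levels: A:2, B:1, C:0, D:1, E:0

Answer: A:2, B:1, C:0, D:1, E:0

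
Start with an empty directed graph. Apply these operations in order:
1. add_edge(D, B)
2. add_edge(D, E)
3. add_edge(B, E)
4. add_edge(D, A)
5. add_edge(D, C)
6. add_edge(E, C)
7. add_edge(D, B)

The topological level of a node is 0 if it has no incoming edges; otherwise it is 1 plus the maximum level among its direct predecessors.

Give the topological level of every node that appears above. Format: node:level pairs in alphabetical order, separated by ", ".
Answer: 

Op 1: add_edge(D, B). Edges now: 1
Op 2: add_edge(D, E). Edges now: 2
Op 3: add_edge(B, E). Edges now: 3
Op 4: add_edge(D, A). Edges now: 4
Op 5: add_edge(D, C). Edges now: 5
Op 6: add_edge(E, C). Edges now: 6
Op 7: add_edge(D, B) (duplicate, no change). Edges now: 6
Compute levels (Kahn BFS):
  sources (in-degree 0): D
  process D: level=0
    D->A: in-degree(A)=0, level(A)=1, enqueue
    D->B: in-degree(B)=0, level(B)=1, enqueue
    D->C: in-degree(C)=1, level(C)>=1
    D->E: in-degree(E)=1, level(E)>=1
  process A: level=1
  process B: level=1
    B->E: in-degree(E)=0, level(E)=2, enqueue
  process E: level=2
    E->C: in-degree(C)=0, level(C)=3, enqueue
  process C: level=3
All levels: A:1, B:1, C:3, D:0, E:2

Answer: A:1, B:1, C:3, D:0, E:2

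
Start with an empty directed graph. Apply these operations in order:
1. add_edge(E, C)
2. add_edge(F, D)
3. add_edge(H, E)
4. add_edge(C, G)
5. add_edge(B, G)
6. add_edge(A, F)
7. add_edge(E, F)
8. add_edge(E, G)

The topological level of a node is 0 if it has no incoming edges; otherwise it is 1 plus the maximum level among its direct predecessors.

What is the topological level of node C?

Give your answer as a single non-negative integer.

Op 1: add_edge(E, C). Edges now: 1
Op 2: add_edge(F, D). Edges now: 2
Op 3: add_edge(H, E). Edges now: 3
Op 4: add_edge(C, G). Edges now: 4
Op 5: add_edge(B, G). Edges now: 5
Op 6: add_edge(A, F). Edges now: 6
Op 7: add_edge(E, F). Edges now: 7
Op 8: add_edge(E, G). Edges now: 8
Compute levels (Kahn BFS):
  sources (in-degree 0): A, B, H
  process A: level=0
    A->F: in-degree(F)=1, level(F)>=1
  process B: level=0
    B->G: in-degree(G)=2, level(G)>=1
  process H: level=0
    H->E: in-degree(E)=0, level(E)=1, enqueue
  process E: level=1
    E->C: in-degree(C)=0, level(C)=2, enqueue
    E->F: in-degree(F)=0, level(F)=2, enqueue
    E->G: in-degree(G)=1, level(G)>=2
  process C: level=2
    C->G: in-degree(G)=0, level(G)=3, enqueue
  process F: level=2
    F->D: in-degree(D)=0, level(D)=3, enqueue
  process G: level=3
  process D: level=3
All levels: A:0, B:0, C:2, D:3, E:1, F:2, G:3, H:0
level(C) = 2

Answer: 2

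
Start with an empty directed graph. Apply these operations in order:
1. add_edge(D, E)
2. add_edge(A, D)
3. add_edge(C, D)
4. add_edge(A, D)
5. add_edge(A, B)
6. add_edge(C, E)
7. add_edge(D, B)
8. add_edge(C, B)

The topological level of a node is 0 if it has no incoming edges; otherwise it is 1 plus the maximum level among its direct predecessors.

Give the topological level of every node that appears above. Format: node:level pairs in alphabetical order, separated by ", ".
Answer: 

Op 1: add_edge(D, E). Edges now: 1
Op 2: add_edge(A, D). Edges now: 2
Op 3: add_edge(C, D). Edges now: 3
Op 4: add_edge(A, D) (duplicate, no change). Edges now: 3
Op 5: add_edge(A, B). Edges now: 4
Op 6: add_edge(C, E). Edges now: 5
Op 7: add_edge(D, B). Edges now: 6
Op 8: add_edge(C, B). Edges now: 7
Compute levels (Kahn BFS):
  sources (in-degree 0): A, C
  process A: level=0
    A->B: in-degree(B)=2, level(B)>=1
    A->D: in-degree(D)=1, level(D)>=1
  process C: level=0
    C->B: in-degree(B)=1, level(B)>=1
    C->D: in-degree(D)=0, level(D)=1, enqueue
    C->E: in-degree(E)=1, level(E)>=1
  process D: level=1
    D->B: in-degree(B)=0, level(B)=2, enqueue
    D->E: in-degree(E)=0, level(E)=2, enqueue
  process B: level=2
  process E: level=2
All levels: A:0, B:2, C:0, D:1, E:2

Answer: A:0, B:2, C:0, D:1, E:2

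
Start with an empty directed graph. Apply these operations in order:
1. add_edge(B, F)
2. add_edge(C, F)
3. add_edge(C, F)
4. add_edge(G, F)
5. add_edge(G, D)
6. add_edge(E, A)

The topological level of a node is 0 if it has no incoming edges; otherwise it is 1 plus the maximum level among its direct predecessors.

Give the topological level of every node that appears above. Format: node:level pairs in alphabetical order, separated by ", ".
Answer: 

Op 1: add_edge(B, F). Edges now: 1
Op 2: add_edge(C, F). Edges now: 2
Op 3: add_edge(C, F) (duplicate, no change). Edges now: 2
Op 4: add_edge(G, F). Edges now: 3
Op 5: add_edge(G, D). Edges now: 4
Op 6: add_edge(E, A). Edges now: 5
Compute levels (Kahn BFS):
  sources (in-degree 0): B, C, E, G
  process B: level=0
    B->F: in-degree(F)=2, level(F)>=1
  process C: level=0
    C->F: in-degree(F)=1, level(F)>=1
  process E: level=0
    E->A: in-degree(A)=0, level(A)=1, enqueue
  process G: level=0
    G->D: in-degree(D)=0, level(D)=1, enqueue
    G->F: in-degree(F)=0, level(F)=1, enqueue
  process A: level=1
  process D: level=1
  process F: level=1
All levels: A:1, B:0, C:0, D:1, E:0, F:1, G:0

Answer: A:1, B:0, C:0, D:1, E:0, F:1, G:0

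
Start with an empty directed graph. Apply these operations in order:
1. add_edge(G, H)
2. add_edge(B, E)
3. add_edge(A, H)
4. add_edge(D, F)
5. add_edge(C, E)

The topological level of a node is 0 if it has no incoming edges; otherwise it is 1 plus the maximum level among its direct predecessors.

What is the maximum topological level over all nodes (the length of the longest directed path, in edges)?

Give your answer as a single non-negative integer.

Answer: 1

Derivation:
Op 1: add_edge(G, H). Edges now: 1
Op 2: add_edge(B, E). Edges now: 2
Op 3: add_edge(A, H). Edges now: 3
Op 4: add_edge(D, F). Edges now: 4
Op 5: add_edge(C, E). Edges now: 5
Compute levels (Kahn BFS):
  sources (in-degree 0): A, B, C, D, G
  process A: level=0
    A->H: in-degree(H)=1, level(H)>=1
  process B: level=0
    B->E: in-degree(E)=1, level(E)>=1
  process C: level=0
    C->E: in-degree(E)=0, level(E)=1, enqueue
  process D: level=0
    D->F: in-degree(F)=0, level(F)=1, enqueue
  process G: level=0
    G->H: in-degree(H)=0, level(H)=1, enqueue
  process E: level=1
  process F: level=1
  process H: level=1
All levels: A:0, B:0, C:0, D:0, E:1, F:1, G:0, H:1
max level = 1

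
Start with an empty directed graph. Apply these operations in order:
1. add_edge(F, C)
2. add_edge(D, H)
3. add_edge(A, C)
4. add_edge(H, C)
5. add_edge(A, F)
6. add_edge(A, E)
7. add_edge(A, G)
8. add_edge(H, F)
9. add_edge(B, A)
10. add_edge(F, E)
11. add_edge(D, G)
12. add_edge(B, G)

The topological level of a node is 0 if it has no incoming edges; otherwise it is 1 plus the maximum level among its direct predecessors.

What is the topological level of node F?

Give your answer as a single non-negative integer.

Answer: 2

Derivation:
Op 1: add_edge(F, C). Edges now: 1
Op 2: add_edge(D, H). Edges now: 2
Op 3: add_edge(A, C). Edges now: 3
Op 4: add_edge(H, C). Edges now: 4
Op 5: add_edge(A, F). Edges now: 5
Op 6: add_edge(A, E). Edges now: 6
Op 7: add_edge(A, G). Edges now: 7
Op 8: add_edge(H, F). Edges now: 8
Op 9: add_edge(B, A). Edges now: 9
Op 10: add_edge(F, E). Edges now: 10
Op 11: add_edge(D, G). Edges now: 11
Op 12: add_edge(B, G). Edges now: 12
Compute levels (Kahn BFS):
  sources (in-degree 0): B, D
  process B: level=0
    B->A: in-degree(A)=0, level(A)=1, enqueue
    B->G: in-degree(G)=2, level(G)>=1
  process D: level=0
    D->G: in-degree(G)=1, level(G)>=1
    D->H: in-degree(H)=0, level(H)=1, enqueue
  process A: level=1
    A->C: in-degree(C)=2, level(C)>=2
    A->E: in-degree(E)=1, level(E)>=2
    A->F: in-degree(F)=1, level(F)>=2
    A->G: in-degree(G)=0, level(G)=2, enqueue
  process H: level=1
    H->C: in-degree(C)=1, level(C)>=2
    H->F: in-degree(F)=0, level(F)=2, enqueue
  process G: level=2
  process F: level=2
    F->C: in-degree(C)=0, level(C)=3, enqueue
    F->E: in-degree(E)=0, level(E)=3, enqueue
  process C: level=3
  process E: level=3
All levels: A:1, B:0, C:3, D:0, E:3, F:2, G:2, H:1
level(F) = 2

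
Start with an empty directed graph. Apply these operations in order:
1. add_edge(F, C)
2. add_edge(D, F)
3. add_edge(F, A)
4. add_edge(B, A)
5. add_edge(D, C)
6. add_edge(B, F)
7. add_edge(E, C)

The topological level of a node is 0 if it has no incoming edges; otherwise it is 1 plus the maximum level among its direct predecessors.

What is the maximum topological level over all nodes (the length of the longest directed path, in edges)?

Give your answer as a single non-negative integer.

Op 1: add_edge(F, C). Edges now: 1
Op 2: add_edge(D, F). Edges now: 2
Op 3: add_edge(F, A). Edges now: 3
Op 4: add_edge(B, A). Edges now: 4
Op 5: add_edge(D, C). Edges now: 5
Op 6: add_edge(B, F). Edges now: 6
Op 7: add_edge(E, C). Edges now: 7
Compute levels (Kahn BFS):
  sources (in-degree 0): B, D, E
  process B: level=0
    B->A: in-degree(A)=1, level(A)>=1
    B->F: in-degree(F)=1, level(F)>=1
  process D: level=0
    D->C: in-degree(C)=2, level(C)>=1
    D->F: in-degree(F)=0, level(F)=1, enqueue
  process E: level=0
    E->C: in-degree(C)=1, level(C)>=1
  process F: level=1
    F->A: in-degree(A)=0, level(A)=2, enqueue
    F->C: in-degree(C)=0, level(C)=2, enqueue
  process A: level=2
  process C: level=2
All levels: A:2, B:0, C:2, D:0, E:0, F:1
max level = 2

Answer: 2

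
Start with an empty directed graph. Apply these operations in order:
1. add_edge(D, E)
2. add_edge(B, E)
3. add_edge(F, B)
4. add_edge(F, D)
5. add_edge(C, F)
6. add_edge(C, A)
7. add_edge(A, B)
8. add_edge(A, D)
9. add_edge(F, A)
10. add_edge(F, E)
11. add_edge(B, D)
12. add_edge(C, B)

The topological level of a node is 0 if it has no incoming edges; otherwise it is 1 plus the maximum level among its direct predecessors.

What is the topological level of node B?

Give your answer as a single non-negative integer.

Answer: 3

Derivation:
Op 1: add_edge(D, E). Edges now: 1
Op 2: add_edge(B, E). Edges now: 2
Op 3: add_edge(F, B). Edges now: 3
Op 4: add_edge(F, D). Edges now: 4
Op 5: add_edge(C, F). Edges now: 5
Op 6: add_edge(C, A). Edges now: 6
Op 7: add_edge(A, B). Edges now: 7
Op 8: add_edge(A, D). Edges now: 8
Op 9: add_edge(F, A). Edges now: 9
Op 10: add_edge(F, E). Edges now: 10
Op 11: add_edge(B, D). Edges now: 11
Op 12: add_edge(C, B). Edges now: 12
Compute levels (Kahn BFS):
  sources (in-degree 0): C
  process C: level=0
    C->A: in-degree(A)=1, level(A)>=1
    C->B: in-degree(B)=2, level(B)>=1
    C->F: in-degree(F)=0, level(F)=1, enqueue
  process F: level=1
    F->A: in-degree(A)=0, level(A)=2, enqueue
    F->B: in-degree(B)=1, level(B)>=2
    F->D: in-degree(D)=2, level(D)>=2
    F->E: in-degree(E)=2, level(E)>=2
  process A: level=2
    A->B: in-degree(B)=0, level(B)=3, enqueue
    A->D: in-degree(D)=1, level(D)>=3
  process B: level=3
    B->D: in-degree(D)=0, level(D)=4, enqueue
    B->E: in-degree(E)=1, level(E)>=4
  process D: level=4
    D->E: in-degree(E)=0, level(E)=5, enqueue
  process E: level=5
All levels: A:2, B:3, C:0, D:4, E:5, F:1
level(B) = 3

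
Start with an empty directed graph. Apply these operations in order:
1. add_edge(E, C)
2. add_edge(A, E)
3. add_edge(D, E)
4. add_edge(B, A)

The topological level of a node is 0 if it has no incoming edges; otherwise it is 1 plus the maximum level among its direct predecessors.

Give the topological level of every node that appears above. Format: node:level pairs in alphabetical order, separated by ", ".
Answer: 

Answer: A:1, B:0, C:3, D:0, E:2

Derivation:
Op 1: add_edge(E, C). Edges now: 1
Op 2: add_edge(A, E). Edges now: 2
Op 3: add_edge(D, E). Edges now: 3
Op 4: add_edge(B, A). Edges now: 4
Compute levels (Kahn BFS):
  sources (in-degree 0): B, D
  process B: level=0
    B->A: in-degree(A)=0, level(A)=1, enqueue
  process D: level=0
    D->E: in-degree(E)=1, level(E)>=1
  process A: level=1
    A->E: in-degree(E)=0, level(E)=2, enqueue
  process E: level=2
    E->C: in-degree(C)=0, level(C)=3, enqueue
  process C: level=3
All levels: A:1, B:0, C:3, D:0, E:2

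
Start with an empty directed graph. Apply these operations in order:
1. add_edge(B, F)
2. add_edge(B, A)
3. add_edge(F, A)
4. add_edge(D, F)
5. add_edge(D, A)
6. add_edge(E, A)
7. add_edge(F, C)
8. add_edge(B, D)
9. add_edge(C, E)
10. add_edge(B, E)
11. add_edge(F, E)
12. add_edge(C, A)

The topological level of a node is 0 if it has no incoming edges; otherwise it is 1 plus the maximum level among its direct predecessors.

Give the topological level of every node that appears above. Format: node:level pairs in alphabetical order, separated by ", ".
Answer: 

Op 1: add_edge(B, F). Edges now: 1
Op 2: add_edge(B, A). Edges now: 2
Op 3: add_edge(F, A). Edges now: 3
Op 4: add_edge(D, F). Edges now: 4
Op 5: add_edge(D, A). Edges now: 5
Op 6: add_edge(E, A). Edges now: 6
Op 7: add_edge(F, C). Edges now: 7
Op 8: add_edge(B, D). Edges now: 8
Op 9: add_edge(C, E). Edges now: 9
Op 10: add_edge(B, E). Edges now: 10
Op 11: add_edge(F, E). Edges now: 11
Op 12: add_edge(C, A). Edges now: 12
Compute levels (Kahn BFS):
  sources (in-degree 0): B
  process B: level=0
    B->A: in-degree(A)=4, level(A)>=1
    B->D: in-degree(D)=0, level(D)=1, enqueue
    B->E: in-degree(E)=2, level(E)>=1
    B->F: in-degree(F)=1, level(F)>=1
  process D: level=1
    D->A: in-degree(A)=3, level(A)>=2
    D->F: in-degree(F)=0, level(F)=2, enqueue
  process F: level=2
    F->A: in-degree(A)=2, level(A)>=3
    F->C: in-degree(C)=0, level(C)=3, enqueue
    F->E: in-degree(E)=1, level(E)>=3
  process C: level=3
    C->A: in-degree(A)=1, level(A)>=4
    C->E: in-degree(E)=0, level(E)=4, enqueue
  process E: level=4
    E->A: in-degree(A)=0, level(A)=5, enqueue
  process A: level=5
All levels: A:5, B:0, C:3, D:1, E:4, F:2

Answer: A:5, B:0, C:3, D:1, E:4, F:2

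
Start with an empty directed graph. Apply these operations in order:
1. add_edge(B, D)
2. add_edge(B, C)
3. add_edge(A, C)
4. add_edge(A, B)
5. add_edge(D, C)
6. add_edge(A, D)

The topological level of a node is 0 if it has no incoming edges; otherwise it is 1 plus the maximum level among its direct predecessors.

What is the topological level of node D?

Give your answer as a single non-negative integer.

Op 1: add_edge(B, D). Edges now: 1
Op 2: add_edge(B, C). Edges now: 2
Op 3: add_edge(A, C). Edges now: 3
Op 4: add_edge(A, B). Edges now: 4
Op 5: add_edge(D, C). Edges now: 5
Op 6: add_edge(A, D). Edges now: 6
Compute levels (Kahn BFS):
  sources (in-degree 0): A
  process A: level=0
    A->B: in-degree(B)=0, level(B)=1, enqueue
    A->C: in-degree(C)=2, level(C)>=1
    A->D: in-degree(D)=1, level(D)>=1
  process B: level=1
    B->C: in-degree(C)=1, level(C)>=2
    B->D: in-degree(D)=0, level(D)=2, enqueue
  process D: level=2
    D->C: in-degree(C)=0, level(C)=3, enqueue
  process C: level=3
All levels: A:0, B:1, C:3, D:2
level(D) = 2

Answer: 2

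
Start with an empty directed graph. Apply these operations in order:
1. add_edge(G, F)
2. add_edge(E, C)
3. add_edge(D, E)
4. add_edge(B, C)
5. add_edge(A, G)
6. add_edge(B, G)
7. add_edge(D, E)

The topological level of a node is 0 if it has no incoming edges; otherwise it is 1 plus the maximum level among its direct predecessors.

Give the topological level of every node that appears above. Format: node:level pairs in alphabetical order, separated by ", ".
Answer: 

Answer: A:0, B:0, C:2, D:0, E:1, F:2, G:1

Derivation:
Op 1: add_edge(G, F). Edges now: 1
Op 2: add_edge(E, C). Edges now: 2
Op 3: add_edge(D, E). Edges now: 3
Op 4: add_edge(B, C). Edges now: 4
Op 5: add_edge(A, G). Edges now: 5
Op 6: add_edge(B, G). Edges now: 6
Op 7: add_edge(D, E) (duplicate, no change). Edges now: 6
Compute levels (Kahn BFS):
  sources (in-degree 0): A, B, D
  process A: level=0
    A->G: in-degree(G)=1, level(G)>=1
  process B: level=0
    B->C: in-degree(C)=1, level(C)>=1
    B->G: in-degree(G)=0, level(G)=1, enqueue
  process D: level=0
    D->E: in-degree(E)=0, level(E)=1, enqueue
  process G: level=1
    G->F: in-degree(F)=0, level(F)=2, enqueue
  process E: level=1
    E->C: in-degree(C)=0, level(C)=2, enqueue
  process F: level=2
  process C: level=2
All levels: A:0, B:0, C:2, D:0, E:1, F:2, G:1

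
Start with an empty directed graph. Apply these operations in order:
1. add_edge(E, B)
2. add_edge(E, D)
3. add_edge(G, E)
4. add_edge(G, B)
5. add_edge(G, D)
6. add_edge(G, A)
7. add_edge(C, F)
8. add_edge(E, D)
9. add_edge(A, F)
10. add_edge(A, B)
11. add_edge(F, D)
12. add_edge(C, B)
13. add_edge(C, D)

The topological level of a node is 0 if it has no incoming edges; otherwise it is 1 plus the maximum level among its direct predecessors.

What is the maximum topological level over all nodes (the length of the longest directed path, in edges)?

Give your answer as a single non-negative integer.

Op 1: add_edge(E, B). Edges now: 1
Op 2: add_edge(E, D). Edges now: 2
Op 3: add_edge(G, E). Edges now: 3
Op 4: add_edge(G, B). Edges now: 4
Op 5: add_edge(G, D). Edges now: 5
Op 6: add_edge(G, A). Edges now: 6
Op 7: add_edge(C, F). Edges now: 7
Op 8: add_edge(E, D) (duplicate, no change). Edges now: 7
Op 9: add_edge(A, F). Edges now: 8
Op 10: add_edge(A, B). Edges now: 9
Op 11: add_edge(F, D). Edges now: 10
Op 12: add_edge(C, B). Edges now: 11
Op 13: add_edge(C, D). Edges now: 12
Compute levels (Kahn BFS):
  sources (in-degree 0): C, G
  process C: level=0
    C->B: in-degree(B)=3, level(B)>=1
    C->D: in-degree(D)=3, level(D)>=1
    C->F: in-degree(F)=1, level(F)>=1
  process G: level=0
    G->A: in-degree(A)=0, level(A)=1, enqueue
    G->B: in-degree(B)=2, level(B)>=1
    G->D: in-degree(D)=2, level(D)>=1
    G->E: in-degree(E)=0, level(E)=1, enqueue
  process A: level=1
    A->B: in-degree(B)=1, level(B)>=2
    A->F: in-degree(F)=0, level(F)=2, enqueue
  process E: level=1
    E->B: in-degree(B)=0, level(B)=2, enqueue
    E->D: in-degree(D)=1, level(D)>=2
  process F: level=2
    F->D: in-degree(D)=0, level(D)=3, enqueue
  process B: level=2
  process D: level=3
All levels: A:1, B:2, C:0, D:3, E:1, F:2, G:0
max level = 3

Answer: 3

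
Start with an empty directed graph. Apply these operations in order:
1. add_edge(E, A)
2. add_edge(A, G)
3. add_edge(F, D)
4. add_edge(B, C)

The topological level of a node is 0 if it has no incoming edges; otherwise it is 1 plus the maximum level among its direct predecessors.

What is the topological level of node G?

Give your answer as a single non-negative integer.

Op 1: add_edge(E, A). Edges now: 1
Op 2: add_edge(A, G). Edges now: 2
Op 3: add_edge(F, D). Edges now: 3
Op 4: add_edge(B, C). Edges now: 4
Compute levels (Kahn BFS):
  sources (in-degree 0): B, E, F
  process B: level=0
    B->C: in-degree(C)=0, level(C)=1, enqueue
  process E: level=0
    E->A: in-degree(A)=0, level(A)=1, enqueue
  process F: level=0
    F->D: in-degree(D)=0, level(D)=1, enqueue
  process C: level=1
  process A: level=1
    A->G: in-degree(G)=0, level(G)=2, enqueue
  process D: level=1
  process G: level=2
All levels: A:1, B:0, C:1, D:1, E:0, F:0, G:2
level(G) = 2

Answer: 2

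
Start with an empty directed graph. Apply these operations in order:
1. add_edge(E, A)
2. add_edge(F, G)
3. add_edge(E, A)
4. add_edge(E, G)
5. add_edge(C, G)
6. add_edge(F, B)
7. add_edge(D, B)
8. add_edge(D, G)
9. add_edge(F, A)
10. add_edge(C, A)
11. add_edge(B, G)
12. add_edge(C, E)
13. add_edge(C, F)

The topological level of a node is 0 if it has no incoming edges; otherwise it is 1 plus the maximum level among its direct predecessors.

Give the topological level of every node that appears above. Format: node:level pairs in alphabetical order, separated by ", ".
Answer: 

Op 1: add_edge(E, A). Edges now: 1
Op 2: add_edge(F, G). Edges now: 2
Op 3: add_edge(E, A) (duplicate, no change). Edges now: 2
Op 4: add_edge(E, G). Edges now: 3
Op 5: add_edge(C, G). Edges now: 4
Op 6: add_edge(F, B). Edges now: 5
Op 7: add_edge(D, B). Edges now: 6
Op 8: add_edge(D, G). Edges now: 7
Op 9: add_edge(F, A). Edges now: 8
Op 10: add_edge(C, A). Edges now: 9
Op 11: add_edge(B, G). Edges now: 10
Op 12: add_edge(C, E). Edges now: 11
Op 13: add_edge(C, F). Edges now: 12
Compute levels (Kahn BFS):
  sources (in-degree 0): C, D
  process C: level=0
    C->A: in-degree(A)=2, level(A)>=1
    C->E: in-degree(E)=0, level(E)=1, enqueue
    C->F: in-degree(F)=0, level(F)=1, enqueue
    C->G: in-degree(G)=4, level(G)>=1
  process D: level=0
    D->B: in-degree(B)=1, level(B)>=1
    D->G: in-degree(G)=3, level(G)>=1
  process E: level=1
    E->A: in-degree(A)=1, level(A)>=2
    E->G: in-degree(G)=2, level(G)>=2
  process F: level=1
    F->A: in-degree(A)=0, level(A)=2, enqueue
    F->B: in-degree(B)=0, level(B)=2, enqueue
    F->G: in-degree(G)=1, level(G)>=2
  process A: level=2
  process B: level=2
    B->G: in-degree(G)=0, level(G)=3, enqueue
  process G: level=3
All levels: A:2, B:2, C:0, D:0, E:1, F:1, G:3

Answer: A:2, B:2, C:0, D:0, E:1, F:1, G:3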